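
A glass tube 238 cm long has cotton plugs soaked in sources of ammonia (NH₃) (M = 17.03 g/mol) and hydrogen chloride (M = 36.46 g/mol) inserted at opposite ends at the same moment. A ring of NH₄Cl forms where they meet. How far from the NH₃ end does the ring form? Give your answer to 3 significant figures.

141 cm

In equal time, each gas travels a distance ∝ its rate ∝ 1/√M, so d_NH₃/d_HCl = √(M_HCl/M_NH₃) = √(36.46/17.03) = 1.463.
With d_NH₃ + d_HCl = 238 cm, d_HCl = 238/(1 + 1.463) = 96.62 cm.
d_NH₃ = 238 − 96.62 = 141 cm.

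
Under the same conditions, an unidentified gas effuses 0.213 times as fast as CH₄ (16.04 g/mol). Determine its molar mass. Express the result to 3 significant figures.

354 g/mol

Graham's law gives rate_X/rate_CH₄ = √(M_CH₄/M_X).
0.213 = √(16.04/M_X)
M_X = 16.04 / 0.213² = 16.04 / 0.04537 = 354 g/mol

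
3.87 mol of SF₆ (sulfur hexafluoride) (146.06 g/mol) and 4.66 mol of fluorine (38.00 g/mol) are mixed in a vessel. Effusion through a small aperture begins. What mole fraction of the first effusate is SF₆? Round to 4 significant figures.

Each component's effusion rate ∝ (its partial pressure)·(1/√M) ∝ n_i/√M_i.
x_SF₆(eff) = (n_SF₆/√M_SF₆) / (n_SF₆/√M_SF₆ + n_F₂/√M_F₂)
= (3.87/√146.06) / (3.87/√146.06 + 4.66/√38.00) = 0.3202/(0.3202 + 0.7560) = 0.2976.

0.2976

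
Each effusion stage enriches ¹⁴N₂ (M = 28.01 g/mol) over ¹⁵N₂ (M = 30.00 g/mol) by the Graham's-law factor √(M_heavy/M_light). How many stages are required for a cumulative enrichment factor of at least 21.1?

Single-stage factor α = √(30.00/28.01), so ln α = ½ ln(1.07105) = 0.03432.
Need α^N ≥ 21.1 ⇒ N ≥ ln(21.1) / ln α = 3.049 / 0.03432 = 88.85.
Minimum whole number of stages: N = 89.

89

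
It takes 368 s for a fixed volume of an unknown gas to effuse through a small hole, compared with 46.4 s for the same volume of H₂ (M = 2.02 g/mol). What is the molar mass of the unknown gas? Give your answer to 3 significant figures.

127 g/mol

Graham's law gives t_X/t_H₂ = √(M_X/M_H₂).
368/46.4 = 7.931 = √(M_X/2.02)
M_X = 2.02 × 7.931² = 2.02 × 62.90 = 127 g/mol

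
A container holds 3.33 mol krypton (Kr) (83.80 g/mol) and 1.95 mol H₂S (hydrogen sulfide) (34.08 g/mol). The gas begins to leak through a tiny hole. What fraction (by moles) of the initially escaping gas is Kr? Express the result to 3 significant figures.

Effusion rate of each component ∝ n_i/√M_i (partial pressure × 1/√M).
So x_Kr in the escaping gas = (n_Kr/√M_Kr) / Σ(n_i/√M_i)
= (3.33/√83.80) / (3.33/√83.80 + 1.95/√34.08) = 0.3638/(0.3638 + 0.3340) = 0.521.

0.521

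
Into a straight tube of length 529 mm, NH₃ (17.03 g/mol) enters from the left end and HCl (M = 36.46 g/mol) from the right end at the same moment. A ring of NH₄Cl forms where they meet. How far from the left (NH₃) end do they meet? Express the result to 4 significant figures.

The fronts meet when d_NH₃ + d_HCl = L with d_NH₃/d_HCl = √(M_HCl/M_NH₃) (Graham's law). Here √(M_HCl/M_NH₃) = √(36.46/17.03) = 1.463.
With d_NH₃ + d_HCl = 529 mm, d_HCl = 529/(1 + 1.463) = 214.8 mm.
d_NH₃ = 529 − 214.8 = 314.2 mm.

314.2 mm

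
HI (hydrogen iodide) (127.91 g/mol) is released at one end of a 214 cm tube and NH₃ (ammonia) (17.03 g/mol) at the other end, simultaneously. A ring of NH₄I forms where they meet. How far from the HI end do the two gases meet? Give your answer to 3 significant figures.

Distances travelled in equal time are proportional to diffusion rates, so d_HI/d_NH₃ = √(M_NH₃/M_HI) = √(17.03/127.91) = 0.3649.
With d_HI + d_NH₃ = 214 cm, d_NH₃ = 214/(1 + 0.3649) = 156.8 cm.
d_HI = 214 − 156.8 = 57.2 cm.

57.2 cm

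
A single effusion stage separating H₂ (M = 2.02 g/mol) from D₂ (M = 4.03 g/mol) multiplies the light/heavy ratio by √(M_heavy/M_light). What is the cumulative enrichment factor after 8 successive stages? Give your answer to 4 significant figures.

15.84

Overall factor = α^8 with α = √(4.03/2.02), i.e. (4.03/2.02)^(8/2).
= 1.99505^4 = 15.84.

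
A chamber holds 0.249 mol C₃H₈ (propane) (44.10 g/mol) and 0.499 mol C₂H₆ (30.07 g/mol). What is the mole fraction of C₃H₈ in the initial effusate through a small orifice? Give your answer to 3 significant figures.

Rate_i ∝ x_i/√M_i (Graham's law weighted by mole fraction), so the effusate composition follows n_i/√M_i.
So x_C₃H₈ in the escaping gas = (n_C₃H₈/√M_C₃H₈) / Σ(n_i/√M_i)
= (0.249/√44.10) / (0.249/√44.10 + 0.499/√30.07) = 0.03750/(0.03750 + 0.09100) = 0.292.

0.292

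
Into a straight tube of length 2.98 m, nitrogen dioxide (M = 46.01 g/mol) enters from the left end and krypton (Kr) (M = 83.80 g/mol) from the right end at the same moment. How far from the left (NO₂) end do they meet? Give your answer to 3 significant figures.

Distances travelled in equal time are proportional to diffusion rates, so d_NO₂/d_Kr = √(M_Kr/M_NO₂) = √(83.80/46.01) = 1.350.
With d_NO₂ + d_Kr = 2.98 m, d_Kr = 2.98/(1 + 1.350) = 1.268 m.
d_NO₂ = 2.98 − 1.268 = 1.71 m.

1.71 m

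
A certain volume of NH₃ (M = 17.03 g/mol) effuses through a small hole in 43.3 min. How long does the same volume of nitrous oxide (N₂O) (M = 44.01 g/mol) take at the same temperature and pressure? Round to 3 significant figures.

By Graham's law, t_N₂O/t_NH₃ = √(M_N₂O/M_NH₃) = √(44.01/17.03) = √2.584 = 1.608.
So the time for N₂O is 43.3 × 1.608 = 69.6 min.

69.6 min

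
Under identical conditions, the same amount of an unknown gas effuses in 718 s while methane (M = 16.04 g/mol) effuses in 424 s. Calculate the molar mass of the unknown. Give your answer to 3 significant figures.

46.0 g/mol

Since effusion rate ∝ 1/√M, t_X/t_CH₄ = √(M_X/M_CH₄).
718/424 = 1.693 = √(M_X/16.04)
M_X = 16.04 × 1.693² = 16.04 × 2.868 = 46.0 g/mol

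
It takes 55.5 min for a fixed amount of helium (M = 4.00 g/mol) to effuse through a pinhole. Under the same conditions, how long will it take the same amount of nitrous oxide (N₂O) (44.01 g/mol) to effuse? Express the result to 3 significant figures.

Graham's law gives t_N₂O/t_He = √(M_N₂O/M_He) = √(44.01/4.00) = √11.00 = 3.317.
So the time for N₂O is 55.5 × 3.317 = 184 min.

184 min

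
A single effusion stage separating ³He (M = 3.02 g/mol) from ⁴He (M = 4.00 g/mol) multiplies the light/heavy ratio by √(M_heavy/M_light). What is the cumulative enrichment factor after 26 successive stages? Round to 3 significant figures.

Overall factor = α^26 with α = √(4.00/3.02), i.e. (4.00/3.02)^(26/2).
= 1.32450^13 = 38.6.

38.6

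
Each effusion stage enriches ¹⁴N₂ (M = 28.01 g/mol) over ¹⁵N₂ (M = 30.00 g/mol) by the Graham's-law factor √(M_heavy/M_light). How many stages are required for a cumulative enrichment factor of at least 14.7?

79

Single-stage factor α = √(30.00/28.01), so ln α = ½ ln(1.07105) = 0.03432.
Need α^N ≥ 14.7 ⇒ N ≥ ln(14.7) / ln α = 2.688 / 0.03432 = 78.32.
So at least 79 stages are needed.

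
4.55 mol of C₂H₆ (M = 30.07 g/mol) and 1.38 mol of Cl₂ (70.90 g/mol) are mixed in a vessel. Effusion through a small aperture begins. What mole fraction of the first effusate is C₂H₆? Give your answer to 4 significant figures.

0.8351

Each component's effusion rate ∝ (its partial pressure)·(1/√M) ∝ n_i/√M_i.
So x_C₂H₆ in the escaping gas = (n_C₂H₆/√M_C₂H₆) / Σ(n_i/√M_i)
= (4.55/√30.07) / (4.55/√30.07 + 1.38/√70.90) = 0.8297/(0.8297 + 0.1639) = 0.8351.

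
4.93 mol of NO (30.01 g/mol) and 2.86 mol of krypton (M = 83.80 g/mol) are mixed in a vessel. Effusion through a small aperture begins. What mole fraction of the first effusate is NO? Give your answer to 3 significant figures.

Each component's effusion rate ∝ (its partial pressure)·(1/√M) ∝ n_i/√M_i.
x_NO(eff) = (n_NO/√M_NO) / (n_NO/√M_NO + n_Kr/√M_Kr)
= (4.93/√30.01) / (4.93/√30.01 + 2.86/√83.80) = 0.8999/(0.8999 + 0.3124) = 0.742.

0.742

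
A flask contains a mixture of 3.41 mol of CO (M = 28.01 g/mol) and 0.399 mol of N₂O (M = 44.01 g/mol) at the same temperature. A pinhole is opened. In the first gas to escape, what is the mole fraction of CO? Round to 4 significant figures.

Each component's effusion rate ∝ (its partial pressure)·(1/√M) ∝ n_i/√M_i.
Mole fraction of CO in the effusate = (n_CO/√M_CO) / (n_CO/√M_CO + n_N₂O/√M_N₂O)
= (3.41/√28.01) / (3.41/√28.01 + 0.399/√44.01) = 0.6443/(0.6443 + 0.06014) = 0.9146.

0.9146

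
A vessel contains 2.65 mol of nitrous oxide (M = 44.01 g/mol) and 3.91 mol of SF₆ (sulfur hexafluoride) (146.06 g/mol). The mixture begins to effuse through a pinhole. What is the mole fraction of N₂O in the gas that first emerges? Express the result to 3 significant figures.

Rate_i ∝ x_i/√M_i (Graham's law weighted by mole fraction), so the effusate composition follows n_i/√M_i.
x_N₂O(eff) = (n_N₂O/√M_N₂O) / (n_N₂O/√M_N₂O + n_SF₆/√M_SF₆)
= (2.65/√44.01) / (2.65/√44.01 + 3.91/√146.06) = 0.3995/(0.3995 + 0.3235) = 0.553.

0.553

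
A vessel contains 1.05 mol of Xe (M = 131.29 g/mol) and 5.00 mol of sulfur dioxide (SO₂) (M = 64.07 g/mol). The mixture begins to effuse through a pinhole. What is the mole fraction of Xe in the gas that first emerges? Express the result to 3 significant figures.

0.128

Effusion rate of each component ∝ n_i/√M_i (partial pressure × 1/√M).
So x_Xe in the escaping gas = (n_Xe/√M_Xe) / Σ(n_i/√M_i)
= (1.05/√131.29) / (1.05/√131.29 + 5.00/√64.07) = 0.09164/(0.09164 + 0.6247) = 0.128.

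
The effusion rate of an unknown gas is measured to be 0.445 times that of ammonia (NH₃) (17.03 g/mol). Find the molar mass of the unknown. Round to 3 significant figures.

From Graham's law, rate_X/rate_NH₃ = √(M_NH₃/M_X).
0.445 = √(17.03/M_X)
M_X = 17.03 / 0.445² = 17.03 / 0.1980 = 86.0 g/mol

86.0 g/mol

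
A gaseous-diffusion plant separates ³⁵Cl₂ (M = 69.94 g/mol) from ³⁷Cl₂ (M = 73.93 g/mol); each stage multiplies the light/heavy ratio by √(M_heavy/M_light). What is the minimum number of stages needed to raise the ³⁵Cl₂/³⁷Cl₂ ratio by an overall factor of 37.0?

With α = √(73.93/69.94) per stage, ln α = ½ ln(1.05705) = 0.02774.
Need α^N ≥ 37.0 ⇒ N ≥ ln(37.0) / ln α = 3.611 / 0.02774 = 130.17.
So at least 131 stages are needed.

131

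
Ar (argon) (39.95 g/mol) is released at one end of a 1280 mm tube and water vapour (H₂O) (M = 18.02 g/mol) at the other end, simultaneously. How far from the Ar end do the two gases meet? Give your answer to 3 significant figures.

514 mm

Graham's law gives d_Ar/d_H₂O = rate_Ar/rate_H₂O = √(M_H₂O/M_Ar) = √(18.02/39.95) = 0.6716.
With d_Ar + d_H₂O = 1280 mm, d_H₂O = 1280/(1 + 0.6716) = 765.7 mm.
d_Ar = 1280 − 765.7 = 514 mm.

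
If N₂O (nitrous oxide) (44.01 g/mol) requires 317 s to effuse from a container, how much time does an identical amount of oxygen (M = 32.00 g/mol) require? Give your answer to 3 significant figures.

270 s

Using Graham's law: t_O₂/t_N₂O = √(M_O₂/M_N₂O) = √(32.00/44.01) = √0.7271 = 0.8527.
So the time for O₂ is 317 × 0.8527 = 270 s.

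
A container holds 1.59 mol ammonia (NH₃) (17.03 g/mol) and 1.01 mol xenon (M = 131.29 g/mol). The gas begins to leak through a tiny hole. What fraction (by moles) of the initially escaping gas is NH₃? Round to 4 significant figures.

0.8138

The effusion rate of species i is ∝ p_i/√M_i ∝ n_i/√M_i.
x_NH₃(eff) = (n_NH₃/√M_NH₃) / (n_NH₃/√M_NH₃ + n_Xe/√M_Xe)
= (1.59/√17.03) / (1.59/√17.03 + 1.01/√131.29) = 0.3853/(0.3853 + 0.08815) = 0.8138.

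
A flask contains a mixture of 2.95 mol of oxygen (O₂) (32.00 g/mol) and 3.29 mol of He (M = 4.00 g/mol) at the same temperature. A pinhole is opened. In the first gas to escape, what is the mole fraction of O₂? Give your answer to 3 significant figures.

Each component's effusion rate ∝ (its partial pressure)·(1/√M) ∝ n_i/√M_i.
So x_O₂ in the escaping gas = (n_O₂/√M_O₂) / Σ(n_i/√M_i)
= (2.95/√32.00) / (2.95/√32.00 + 3.29/√4.00) = 0.5215/(0.5215 + 1.645) = 0.241.

0.241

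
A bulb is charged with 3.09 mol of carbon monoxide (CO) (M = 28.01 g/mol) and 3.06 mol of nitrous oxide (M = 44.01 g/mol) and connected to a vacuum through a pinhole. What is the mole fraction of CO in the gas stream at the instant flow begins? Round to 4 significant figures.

0.5586

Effusion rate of each component ∝ n_i/√M_i (partial pressure × 1/√M).
So x_CO in the escaping gas = (n_CO/√M_CO) / Σ(n_i/√M_i)
= (3.09/√28.01) / (3.09/√28.01 + 3.06/√44.01) = 0.5839/(0.5839 + 0.4613) = 0.5586.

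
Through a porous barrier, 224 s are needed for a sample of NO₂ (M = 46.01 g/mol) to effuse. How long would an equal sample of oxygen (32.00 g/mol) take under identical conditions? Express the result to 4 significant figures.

Using Graham's law: t_O₂/t_NO₂ = √(M_O₂/M_NO₂) = √(32.00/46.01) = √0.6955 = 0.8340.
So the time for O₂ is 224 × 0.8340 = 186.8 s.

186.8 s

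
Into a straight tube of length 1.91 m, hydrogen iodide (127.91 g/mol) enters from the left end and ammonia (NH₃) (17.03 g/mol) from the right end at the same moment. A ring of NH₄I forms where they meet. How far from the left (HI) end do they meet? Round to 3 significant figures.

0.511 m

Distances travelled in equal time are proportional to diffusion rates, so d_HI/d_NH₃ = √(M_NH₃/M_HI) = √(17.03/127.91) = 0.3649.
With d_HI + d_NH₃ = 1.91 m, d_NH₃ = 1.91/(1 + 0.3649) = 1.399 m.
d_HI = 1.91 − 1.399 = 0.511 m.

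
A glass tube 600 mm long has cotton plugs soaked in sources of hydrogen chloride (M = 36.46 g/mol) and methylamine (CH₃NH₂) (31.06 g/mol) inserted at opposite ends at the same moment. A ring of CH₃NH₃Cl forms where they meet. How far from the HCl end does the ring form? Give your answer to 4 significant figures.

The fronts meet when d_HCl + d_CH₃NH₂ = L with d_HCl/d_CH₃NH₂ = √(M_CH₃NH₂/M_HCl) (Graham's law). Here √(M_CH₃NH₂/M_HCl) = √(31.06/36.46) = 0.9230.
With d_HCl + d_CH₃NH₂ = 600 mm, d_CH₃NH₂ = 600/(1 + 0.9230) = 312.0 mm.
d_HCl = 600 − 312.0 = 288.0 mm.

288.0 mm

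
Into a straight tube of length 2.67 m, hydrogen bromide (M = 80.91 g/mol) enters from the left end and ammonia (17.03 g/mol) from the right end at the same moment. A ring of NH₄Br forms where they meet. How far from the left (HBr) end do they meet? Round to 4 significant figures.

0.8397 m

Graham's law gives d_HBr/d_NH₃ = rate_HBr/rate_NH₃ = √(M_NH₃/M_HBr) = √(17.03/80.91) = 0.4588.
With d_HBr + d_NH₃ = 2.67 m, d_NH₃ = 2.67/(1 + 0.4588) = 1.830 m.
d_HBr = 2.67 − 1.830 = 0.8397 m.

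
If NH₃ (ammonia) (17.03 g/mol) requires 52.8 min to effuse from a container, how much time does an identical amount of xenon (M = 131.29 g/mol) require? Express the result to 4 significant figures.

146.6 min

Since effusion rate ∝ 1/√M, t_Xe/t_NH₃ = √(M_Xe/M_NH₃) = √(131.29/17.03) = √7.709 = 2.777.
So the time for Xe is 52.8 × 2.777 = 146.6 min.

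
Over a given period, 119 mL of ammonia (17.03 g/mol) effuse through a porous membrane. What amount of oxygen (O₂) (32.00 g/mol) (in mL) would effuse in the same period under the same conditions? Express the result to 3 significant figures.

By Graham's law, rate_O₂/rate_NH₃ = √(M_NH₃/M_O₂) = √(17.03/32.00) = √0.5322 = 0.7295.
So the volume for O₂ is 119 × 0.7295 = 86.8 mL.

86.8 mL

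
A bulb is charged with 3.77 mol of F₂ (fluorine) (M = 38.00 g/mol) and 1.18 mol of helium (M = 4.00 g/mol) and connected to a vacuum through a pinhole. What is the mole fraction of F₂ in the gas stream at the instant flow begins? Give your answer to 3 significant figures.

Rate_i ∝ x_i/√M_i (Graham's law weighted by mole fraction), so the effusate composition follows n_i/√M_i.
So x_F₂ in the escaping gas = (n_F₂/√M_F₂) / Σ(n_i/√M_i)
= (3.77/√38.00) / (3.77/√38.00 + 1.18/√4.00) = 0.6116/(0.6116 + 0.5900) = 0.509.

0.509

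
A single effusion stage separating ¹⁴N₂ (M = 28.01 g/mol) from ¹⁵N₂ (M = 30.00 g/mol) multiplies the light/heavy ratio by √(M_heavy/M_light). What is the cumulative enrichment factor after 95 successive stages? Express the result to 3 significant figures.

26.1

The single-stage factor is √(M_heavy/M_light), so 95 stages give [√(30.00/28.01)]^95 = (30.00/28.01)^(95/2).
= 1.07105^(95/2) = 26.1.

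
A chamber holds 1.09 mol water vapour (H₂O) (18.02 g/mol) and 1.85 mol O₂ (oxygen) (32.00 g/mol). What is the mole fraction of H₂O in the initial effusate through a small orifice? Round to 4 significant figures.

0.4398

Rate_i ∝ x_i/√M_i (Graham's law weighted by mole fraction), so the effusate composition follows n_i/√M_i.
Mole fraction of H₂O in the effusate = (n_H₂O/√M_H₂O) / (n_H₂O/√M_H₂O + n_O₂/√M_O₂)
= (1.09/√18.02) / (1.09/√18.02 + 1.85/√32.00) = 0.2568/(0.2568 + 0.3270) = 0.4398.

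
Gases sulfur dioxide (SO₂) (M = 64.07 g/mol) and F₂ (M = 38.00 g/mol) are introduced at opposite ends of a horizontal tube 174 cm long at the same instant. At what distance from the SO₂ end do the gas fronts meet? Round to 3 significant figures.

In equal time, each gas travels a distance ∝ its rate ∝ 1/√M, so d_SO₂/d_F₂ = √(M_F₂/M_SO₂) = √(38.00/64.07) = 0.7701.
With d_SO₂ + d_F₂ = 174 cm, d_F₂ = 174/(1 + 0.7701) = 98.30 cm.
d_SO₂ = 174 − 98.30 = 75.7 cm.

75.7 cm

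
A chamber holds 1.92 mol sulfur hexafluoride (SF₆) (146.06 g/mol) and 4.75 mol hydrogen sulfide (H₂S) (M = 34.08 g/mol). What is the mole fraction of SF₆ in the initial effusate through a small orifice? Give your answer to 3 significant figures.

0.163

Rate_i ∝ x_i/√M_i (Graham's law weighted by mole fraction), so the effusate composition follows n_i/√M_i.
x_SF₆(eff) = (n_SF₆/√M_SF₆) / (n_SF₆/√M_SF₆ + n_H₂S/√M_H₂S)
= (1.92/√146.06) / (1.92/√146.06 + 4.75/√34.08) = 0.1589/(0.1589 + 0.8137) = 0.163.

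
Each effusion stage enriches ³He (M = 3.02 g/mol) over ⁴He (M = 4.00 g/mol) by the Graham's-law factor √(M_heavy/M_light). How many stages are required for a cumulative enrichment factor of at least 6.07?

13

With α = √(4.00/3.02) per stage, ln α = ½ ln(1.32450) = 0.1405.
Need α^N ≥ 6.07 ⇒ N ≥ ln(6.07) / ln α = 1.803 / 0.1405 = 12.83.
So at least 13 stages are needed.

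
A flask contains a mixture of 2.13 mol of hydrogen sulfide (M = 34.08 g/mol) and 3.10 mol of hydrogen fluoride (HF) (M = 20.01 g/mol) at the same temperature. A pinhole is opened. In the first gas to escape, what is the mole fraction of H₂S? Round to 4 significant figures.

0.3449

Effusion rate of each component ∝ n_i/√M_i (partial pressure × 1/√M).
So x_H₂S in the escaping gas = (n_H₂S/√M_H₂S) / Σ(n_i/√M_i)
= (2.13/√34.08) / (2.13/√34.08 + 3.10/√20.01) = 0.3649/(0.3649 + 0.6930) = 0.3449.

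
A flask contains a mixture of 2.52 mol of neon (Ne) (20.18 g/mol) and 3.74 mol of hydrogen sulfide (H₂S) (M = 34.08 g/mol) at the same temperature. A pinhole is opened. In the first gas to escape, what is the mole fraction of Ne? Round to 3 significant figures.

0.467

Effusion rate of each component ∝ n_i/√M_i (partial pressure × 1/√M).
Mole fraction of Ne in the effusate = (n_Ne/√M_Ne) / (n_Ne/√M_Ne + n_H₂S/√M_H₂S)
= (2.52/√20.18) / (2.52/√20.18 + 3.74/√34.08) = 0.5610/(0.5610 + 0.6407) = 0.467.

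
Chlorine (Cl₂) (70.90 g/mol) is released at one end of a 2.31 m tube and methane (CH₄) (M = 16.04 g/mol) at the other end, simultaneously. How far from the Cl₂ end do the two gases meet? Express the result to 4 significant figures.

0.7446 m

Distances travelled in equal time are proportional to diffusion rates, so d_Cl₂/d_CH₄ = √(M_CH₄/M_Cl₂) = √(16.04/70.90) = 0.4756.
With d_Cl₂ + d_CH₄ = 2.31 m, d_CH₄ = 2.31/(1 + 0.4756) = 1.565 m.
d_Cl₂ = 2.31 − 1.565 = 0.7446 m.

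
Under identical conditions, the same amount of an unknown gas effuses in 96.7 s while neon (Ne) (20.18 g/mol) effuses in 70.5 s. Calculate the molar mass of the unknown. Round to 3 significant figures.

38.0 g/mol

From Graham's law, t_X/t_Ne = √(M_X/M_Ne).
96.7/70.5 = 1.372 = √(M_X/20.18)
M_X = 20.18 × 1.372² = 20.18 × 1.881 = 38.0 g/mol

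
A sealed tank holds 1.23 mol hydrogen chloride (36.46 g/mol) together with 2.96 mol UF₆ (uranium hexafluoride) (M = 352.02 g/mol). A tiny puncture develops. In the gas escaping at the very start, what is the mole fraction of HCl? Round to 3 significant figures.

0.564

Each component's effusion rate ∝ (its partial pressure)·(1/√M) ∝ n_i/√M_i.
x_HCl(eff) = (n_HCl/√M_HCl) / (n_HCl/√M_HCl + n_UF₆/√M_UF₆)
= (1.23/√36.46) / (1.23/√36.46 + 2.96/√352.02) = 0.2037/(0.2037 + 0.1578) = 0.564.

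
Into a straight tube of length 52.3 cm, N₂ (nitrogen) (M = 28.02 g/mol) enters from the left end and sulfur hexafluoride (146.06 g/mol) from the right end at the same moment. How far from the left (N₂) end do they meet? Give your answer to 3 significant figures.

36.4 cm

The fronts meet when d_N₂ + d_SF₆ = L with d_N₂/d_SF₆ = √(M_SF₆/M_N₂) (Graham's law). Here √(M_SF₆/M_N₂) = √(146.06/28.02) = 2.283.
With d_N₂ + d_SF₆ = 52.3 cm, d_SF₆ = 52.3/(1 + 2.283) = 15.93 cm.
d_N₂ = 52.3 − 15.93 = 36.4 cm.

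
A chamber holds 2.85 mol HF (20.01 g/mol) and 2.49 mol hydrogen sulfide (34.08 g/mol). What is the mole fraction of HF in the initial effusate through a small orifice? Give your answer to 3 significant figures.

0.599

Rate_i ∝ x_i/√M_i (Graham's law weighted by mole fraction), so the effusate composition follows n_i/√M_i.
Mole fraction of HF in the effusate = (n_HF/√M_HF) / (n_HF/√M_HF + n_H₂S/√M_H₂S)
= (2.85/√20.01) / (2.85/√20.01 + 2.49/√34.08) = 0.6371/(0.6371 + 0.4265) = 0.599.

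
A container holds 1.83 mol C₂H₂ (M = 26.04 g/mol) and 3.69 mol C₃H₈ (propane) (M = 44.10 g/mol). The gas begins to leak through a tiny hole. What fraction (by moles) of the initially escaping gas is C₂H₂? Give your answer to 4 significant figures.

0.3922

Rate_i ∝ x_i/√M_i (Graham's law weighted by mole fraction), so the effusate composition follows n_i/√M_i.
x_C₂H₂(eff) = (n_C₂H₂/√M_C₂H₂) / (n_C₂H₂/√M_C₂H₂ + n_C₃H₈/√M_C₃H₈)
= (1.83/√26.04) / (1.83/√26.04 + 3.69/√44.10) = 0.3586/(0.3586 + 0.5557) = 0.3922.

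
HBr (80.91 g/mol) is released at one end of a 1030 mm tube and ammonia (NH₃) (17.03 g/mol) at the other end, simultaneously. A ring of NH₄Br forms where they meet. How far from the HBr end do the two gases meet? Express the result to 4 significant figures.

Graham's law gives d_HBr/d_NH₃ = rate_HBr/rate_NH₃ = √(M_NH₃/M_HBr) = √(17.03/80.91) = 0.4588.
With d_HBr + d_NH₃ = 1030 mm, d_NH₃ = 1030/(1 + 0.4588) = 706.1 mm.
d_HBr = 1030 − 706.1 = 323.9 mm.

323.9 mm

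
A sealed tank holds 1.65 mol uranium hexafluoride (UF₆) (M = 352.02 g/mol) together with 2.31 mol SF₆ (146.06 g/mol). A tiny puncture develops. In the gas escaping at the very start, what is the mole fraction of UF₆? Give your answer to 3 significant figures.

0.315

The effusion rate of species i is ∝ p_i/√M_i ∝ n_i/√M_i.
So x_UF₆ in the escaping gas = (n_UF₆/√M_UF₆) / Σ(n_i/√M_i)
= (1.65/√352.02) / (1.65/√352.02 + 2.31/√146.06) = 0.08794/(0.08794 + 0.1911) = 0.315.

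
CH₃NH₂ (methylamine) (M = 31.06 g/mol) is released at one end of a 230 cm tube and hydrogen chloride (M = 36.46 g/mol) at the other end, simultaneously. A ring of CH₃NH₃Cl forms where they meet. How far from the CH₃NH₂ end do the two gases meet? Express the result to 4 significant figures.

119.6 cm

The fronts meet when d_CH₃NH₂ + d_HCl = L with d_CH₃NH₂/d_HCl = √(M_HCl/M_CH₃NH₂) (Graham's law). Here √(M_HCl/M_CH₃NH₂) = √(36.46/31.06) = 1.083.
With d_CH₃NH₂ + d_HCl = 230 cm, d_HCl = 230/(1 + 1.083) = 110.4 cm.
d_CH₃NH₂ = 230 − 110.4 = 119.6 cm.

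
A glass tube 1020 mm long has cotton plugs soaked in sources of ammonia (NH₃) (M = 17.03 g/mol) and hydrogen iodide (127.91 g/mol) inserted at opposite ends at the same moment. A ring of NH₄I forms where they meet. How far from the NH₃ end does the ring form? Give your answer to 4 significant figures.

Distances travelled in equal time are proportional to diffusion rates, so d_NH₃/d_HI = √(M_HI/M_NH₃) = √(127.91/17.03) = 2.741.
With d_NH₃ + d_HI = 1020 mm, d_HI = 1020/(1 + 2.741) = 272.7 mm.
d_NH₃ = 1020 − 272.7 = 747.3 mm.

747.3 mm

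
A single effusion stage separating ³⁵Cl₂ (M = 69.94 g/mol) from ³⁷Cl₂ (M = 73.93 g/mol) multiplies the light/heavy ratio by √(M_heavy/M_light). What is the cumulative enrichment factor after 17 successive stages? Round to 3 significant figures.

The single-stage factor is √(M_heavy/M_light), so 17 stages give [√(73.93/69.94)]^17 = (73.93/69.94)^(17/2).
= 1.05705^(17/2) = 1.60.

1.60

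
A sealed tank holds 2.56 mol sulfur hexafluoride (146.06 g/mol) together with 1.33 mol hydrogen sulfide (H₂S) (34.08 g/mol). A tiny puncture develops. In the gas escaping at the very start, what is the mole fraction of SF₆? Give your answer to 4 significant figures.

Effusion rate of each component ∝ n_i/√M_i (partial pressure × 1/√M).
Mole fraction of SF₆ in the effusate = (n_SF₆/√M_SF₆) / (n_SF₆/√M_SF₆ + n_H₂S/√M_H₂S)
= (2.56/√146.06) / (2.56/√146.06 + 1.33/√34.08) = 0.2118/(0.2118 + 0.2278) = 0.4818.

0.4818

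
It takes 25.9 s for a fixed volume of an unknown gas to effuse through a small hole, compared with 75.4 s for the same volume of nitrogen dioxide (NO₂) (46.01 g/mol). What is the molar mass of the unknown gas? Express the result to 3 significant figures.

Using Graham's law: t_X/t_NO₂ = √(M_X/M_NO₂).
25.9/75.4 = 0.3435 = √(M_X/46.01)
M_X = 46.01 × 0.3435² = 46.01 × 0.1180 = 5.43 g/mol

5.43 g/mol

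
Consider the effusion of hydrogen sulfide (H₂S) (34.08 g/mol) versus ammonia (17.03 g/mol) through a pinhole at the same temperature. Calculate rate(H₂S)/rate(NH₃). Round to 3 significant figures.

Using Graham's law: rate_H₂S/rate_NH₃ = √(M_NH₃/M_H₂S) = √(17.03/34.08) = √0.4997 = 0.707.

0.707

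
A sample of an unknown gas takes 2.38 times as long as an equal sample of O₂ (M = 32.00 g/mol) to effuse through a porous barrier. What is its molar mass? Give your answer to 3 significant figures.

181 g/mol

Since effusion rate ∝ 1/√M, t_X/t_O₂ = √(M_X/M_O₂).
2.38 = √(M_X/32.00)
M_X = 32.00 × 2.38² = 32.00 × 5.664 = 181 g/mol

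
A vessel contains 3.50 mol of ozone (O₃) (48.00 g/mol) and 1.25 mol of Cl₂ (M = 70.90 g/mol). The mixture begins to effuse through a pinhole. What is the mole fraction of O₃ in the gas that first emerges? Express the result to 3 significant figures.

The effusion rate of species i is ∝ p_i/√M_i ∝ n_i/√M_i.
x_O₃(eff) = (n_O₃/√M_O₃) / (n_O₃/√M_O₃ + n_Cl₂/√M_Cl₂)
= (3.50/√48.00) / (3.50/√48.00 + 1.25/√70.90) = 0.5052/(0.5052 + 0.1485) = 0.773.

0.773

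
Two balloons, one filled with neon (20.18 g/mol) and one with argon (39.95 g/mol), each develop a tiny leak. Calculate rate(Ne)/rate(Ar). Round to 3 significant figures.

Using Graham's law: rate_Ne/rate_Ar = √(M_Ar/M_Ne) = √(39.95/20.18) = √1.980 = 1.41.

1.41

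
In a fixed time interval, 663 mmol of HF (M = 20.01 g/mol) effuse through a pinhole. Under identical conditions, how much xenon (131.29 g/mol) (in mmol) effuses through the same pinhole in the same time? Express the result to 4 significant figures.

Using Graham's law: rate_Xe/rate_HF = √(M_HF/M_Xe) = √(20.01/131.29) = √0.1524 = 0.3904.
So the amount for Xe is 663 × 0.3904 = 258.8 mmol.

258.8 mmol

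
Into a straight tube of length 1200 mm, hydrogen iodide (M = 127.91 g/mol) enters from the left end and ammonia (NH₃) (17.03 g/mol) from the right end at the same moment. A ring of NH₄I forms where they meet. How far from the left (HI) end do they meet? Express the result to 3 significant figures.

321 mm

Graham's law gives d_HI/d_NH₃ = rate_HI/rate_NH₃ = √(M_NH₃/M_HI) = √(17.03/127.91) = 0.3649.
With d_HI + d_NH₃ = 1200 mm, d_NH₃ = 1200/(1 + 0.3649) = 879.2 mm.
d_HI = 1200 − 879.2 = 321 mm.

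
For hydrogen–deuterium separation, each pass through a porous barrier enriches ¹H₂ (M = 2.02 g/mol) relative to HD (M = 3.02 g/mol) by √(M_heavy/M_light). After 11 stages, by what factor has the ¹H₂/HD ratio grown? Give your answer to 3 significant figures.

The single-stage factor is √(M_heavy/M_light), so 11 stages give [√(3.02/2.02)]^11 = (3.02/2.02)^(11/2).
= 1.49505^(11/2) = 9.13.

9.13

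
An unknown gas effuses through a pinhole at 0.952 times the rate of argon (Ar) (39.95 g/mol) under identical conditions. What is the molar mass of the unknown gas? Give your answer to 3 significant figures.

By Graham's law, rate_X/rate_Ar = √(M_Ar/M_X).
0.952 = √(39.95/M_X)
M_X = 39.95 / 0.952² = 39.95 / 0.9063 = 44.1 g/mol

44.1 g/mol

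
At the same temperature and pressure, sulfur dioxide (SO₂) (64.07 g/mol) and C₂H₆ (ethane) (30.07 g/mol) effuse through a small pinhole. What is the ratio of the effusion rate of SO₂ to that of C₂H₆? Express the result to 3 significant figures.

0.685

From Graham's law, rate_SO₂/rate_C₂H₆ = √(M_C₂H₆/M_SO₂) = √(30.07/64.07) = √0.4693 = 0.685.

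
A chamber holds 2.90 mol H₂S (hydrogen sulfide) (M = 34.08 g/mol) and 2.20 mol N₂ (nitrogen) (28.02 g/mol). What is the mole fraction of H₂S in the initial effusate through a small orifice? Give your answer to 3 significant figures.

0.544

Rate_i ∝ x_i/√M_i (Graham's law weighted by mole fraction), so the effusate composition follows n_i/√M_i.
x_H₂S(eff) = (n_H₂S/√M_H₂S) / (n_H₂S/√M_H₂S + n_N₂/√M_N₂)
= (2.90/√34.08) / (2.90/√34.08 + 2.20/√28.02) = 0.4968/(0.4968 + 0.4156) = 0.544.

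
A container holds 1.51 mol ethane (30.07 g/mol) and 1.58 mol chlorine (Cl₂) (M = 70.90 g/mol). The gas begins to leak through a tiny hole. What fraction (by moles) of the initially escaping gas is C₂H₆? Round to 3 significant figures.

The effusion rate of species i is ∝ p_i/√M_i ∝ n_i/√M_i.
Mole fraction of C₂H₆ in the effusate = (n_C₂H₆/√M_C₂H₆) / (n_C₂H₆/√M_C₂H₆ + n_Cl₂/√M_Cl₂)
= (1.51/√30.07) / (1.51/√30.07 + 1.58/√70.90) = 0.2754/(0.2754 + 0.1876) = 0.595.

0.595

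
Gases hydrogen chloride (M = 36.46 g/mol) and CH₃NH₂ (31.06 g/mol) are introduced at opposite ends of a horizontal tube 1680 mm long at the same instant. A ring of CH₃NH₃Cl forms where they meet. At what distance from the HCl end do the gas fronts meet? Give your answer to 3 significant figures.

806 mm

In equal time, each gas travels a distance ∝ its rate ∝ 1/√M, so d_HCl/d_CH₃NH₂ = √(M_CH₃NH₂/M_HCl) = √(31.06/36.46) = 0.9230.
With d_HCl + d_CH₃NH₂ = 1680 mm, d_CH₃NH₂ = 1680/(1 + 0.9230) = 873.6 mm.
d_HCl = 1680 − 873.6 = 806 mm.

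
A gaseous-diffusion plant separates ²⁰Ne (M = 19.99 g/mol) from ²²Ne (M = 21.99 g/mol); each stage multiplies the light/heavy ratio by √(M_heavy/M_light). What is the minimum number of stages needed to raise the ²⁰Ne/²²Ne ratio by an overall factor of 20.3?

Per stage α = (21.99/19.99)^(1/2) = 1.10005^0.5, giving ln α = 0.04768.
Need α^N ≥ 20.3 ⇒ N ≥ ln(20.3) / ln α = 3.011 / 0.04768 = 63.15.
So at least 64 stages are needed.

64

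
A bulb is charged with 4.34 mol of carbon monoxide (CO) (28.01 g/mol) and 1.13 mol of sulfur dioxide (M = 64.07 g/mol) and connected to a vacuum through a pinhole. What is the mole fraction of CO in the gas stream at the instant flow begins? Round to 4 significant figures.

0.8531

Rate_i ∝ x_i/√M_i (Graham's law weighted by mole fraction), so the effusate composition follows n_i/√M_i.
Mole fraction of CO in the effusate = (n_CO/√M_CO) / (n_CO/√M_CO + n_SO₂/√M_SO₂)
= (4.34/√28.01) / (4.34/√28.01 + 1.13/√64.07) = 0.8200/(0.8200 + 0.1412) = 0.8531.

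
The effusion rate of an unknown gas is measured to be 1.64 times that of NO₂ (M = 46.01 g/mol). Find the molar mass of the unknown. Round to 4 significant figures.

Since effusion rate ∝ 1/√M, rate_X/rate_NO₂ = √(M_NO₂/M_X).
1.64 = √(46.01/M_X)
M_X = 46.01 / 1.64² = 46.01 / 2.690 = 17.11 g/mol

17.11 g/mol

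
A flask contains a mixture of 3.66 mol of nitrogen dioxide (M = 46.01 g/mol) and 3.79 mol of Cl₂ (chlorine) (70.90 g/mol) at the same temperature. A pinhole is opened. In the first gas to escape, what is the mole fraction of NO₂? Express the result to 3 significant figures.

The effusion rate of species i is ∝ p_i/√M_i ∝ n_i/√M_i.
x_NO₂(eff) = (n_NO₂/√M_NO₂) / (n_NO₂/√M_NO₂ + n_Cl₂/√M_Cl₂)
= (3.66/√46.01) / (3.66/√46.01 + 3.79/√70.90) = 0.5396/(0.5396 + 0.4501) = 0.545.

0.545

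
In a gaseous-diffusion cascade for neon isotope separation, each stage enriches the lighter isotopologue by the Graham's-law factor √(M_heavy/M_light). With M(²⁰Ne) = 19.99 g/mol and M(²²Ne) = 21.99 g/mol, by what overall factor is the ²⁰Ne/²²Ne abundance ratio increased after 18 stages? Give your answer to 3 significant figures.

2.36

Overall factor = α^18 with α = √(21.99/19.99), i.e. (21.99/19.99)^(18/2).
= 1.10005^9 = 2.36.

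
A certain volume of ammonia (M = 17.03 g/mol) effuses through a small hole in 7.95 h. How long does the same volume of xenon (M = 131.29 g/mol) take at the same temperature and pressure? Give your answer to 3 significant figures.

Graham's law gives t_Xe/t_NH₃ = √(M_Xe/M_NH₃) = √(131.29/17.03) = √7.709 = 2.777.
So the time for Xe is 7.95 × 2.777 = 22.1 h.

22.1 h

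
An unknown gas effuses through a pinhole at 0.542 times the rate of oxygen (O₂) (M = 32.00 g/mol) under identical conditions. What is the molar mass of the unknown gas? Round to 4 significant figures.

Since effusion rate ∝ 1/√M, rate_X/rate_O₂ = √(M_O₂/M_X).
0.542 = √(32.00/M_X)
M_X = 32.00 / 0.542² = 32.00 / 0.2938 = 108.9 g/mol

108.9 g/mol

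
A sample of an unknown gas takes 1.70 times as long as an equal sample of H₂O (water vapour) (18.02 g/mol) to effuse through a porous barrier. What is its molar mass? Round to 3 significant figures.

52.1 g/mol

By Graham's law, t_X/t_H₂O = √(M_X/M_H₂O).
1.70 = √(M_X/18.02)
M_X = 18.02 × 1.70² = 18.02 × 2.890 = 52.1 g/mol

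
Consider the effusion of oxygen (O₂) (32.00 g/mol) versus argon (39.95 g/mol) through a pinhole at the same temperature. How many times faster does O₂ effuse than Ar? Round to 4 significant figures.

By Graham's law, rate_O₂/rate_Ar = √(M_Ar/M_O₂) = √(39.95/32.00) = √1.248 = 1.117.

1.117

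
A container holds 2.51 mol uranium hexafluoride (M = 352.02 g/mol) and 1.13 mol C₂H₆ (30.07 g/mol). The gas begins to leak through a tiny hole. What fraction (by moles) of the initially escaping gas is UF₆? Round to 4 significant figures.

Rate_i ∝ x_i/√M_i (Graham's law weighted by mole fraction), so the effusate composition follows n_i/√M_i.
So x_UF₆ in the escaping gas = (n_UF₆/√M_UF₆) / Σ(n_i/√M_i)
= (2.51/√352.02) / (2.51/√352.02 + 1.13/√30.07) = 0.1338/(0.1338 + 0.2061) = 0.3936.

0.3936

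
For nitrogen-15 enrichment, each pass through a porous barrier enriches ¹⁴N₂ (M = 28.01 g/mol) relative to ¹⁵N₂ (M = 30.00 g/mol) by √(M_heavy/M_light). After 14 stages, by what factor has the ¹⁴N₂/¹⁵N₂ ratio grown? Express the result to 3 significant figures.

1.62

The single-stage factor is √(M_heavy/M_light), so 14 stages give [√(30.00/28.01)]^14 = (30.00/28.01)^(14/2).
= 1.07105^7 = 1.62.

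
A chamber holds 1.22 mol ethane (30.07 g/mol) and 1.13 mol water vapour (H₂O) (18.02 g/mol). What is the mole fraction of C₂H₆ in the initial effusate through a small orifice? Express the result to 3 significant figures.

0.455

Each component's effusion rate ∝ (its partial pressure)·(1/√M) ∝ n_i/√M_i.
So x_C₂H₆ in the escaping gas = (n_C₂H₆/√M_C₂H₆) / Σ(n_i/√M_i)
= (1.22/√30.07) / (1.22/√30.07 + 1.13/√18.02) = 0.2225/(0.2225 + 0.2662) = 0.455.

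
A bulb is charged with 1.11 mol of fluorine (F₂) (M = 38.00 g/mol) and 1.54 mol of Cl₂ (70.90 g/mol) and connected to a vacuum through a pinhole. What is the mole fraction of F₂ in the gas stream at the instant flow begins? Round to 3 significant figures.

Effusion rate of each component ∝ n_i/√M_i (partial pressure × 1/√M).
Mole fraction of F₂ in the effusate = (n_F₂/√M_F₂) / (n_F₂/√M_F₂ + n_Cl₂/√M_Cl₂)
= (1.11/√38.00) / (1.11/√38.00 + 1.54/√70.90) = 0.1801/(0.1801 + 0.1829) = 0.496.

0.496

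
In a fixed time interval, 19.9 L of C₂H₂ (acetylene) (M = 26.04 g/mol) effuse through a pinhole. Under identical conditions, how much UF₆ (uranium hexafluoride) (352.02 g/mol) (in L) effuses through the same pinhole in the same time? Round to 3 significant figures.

5.41 L

By Graham's law, rate_UF₆/rate_C₂H₂ = √(M_C₂H₂/M_UF₆) = √(26.04/352.02) = √0.07397 = 0.2720.
So the volume for UF₆ is 19.9 × 0.2720 = 5.41 L.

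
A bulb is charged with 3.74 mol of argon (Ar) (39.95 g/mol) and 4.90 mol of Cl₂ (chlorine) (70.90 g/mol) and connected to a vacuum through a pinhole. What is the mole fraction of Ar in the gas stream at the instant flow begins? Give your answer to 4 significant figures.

The effusion rate of species i is ∝ p_i/√M_i ∝ n_i/√M_i.
x_Ar(eff) = (n_Ar/√M_Ar) / (n_Ar/√M_Ar + n_Cl₂/√M_Cl₂)
= (3.74/√39.95) / (3.74/√39.95 + 4.90/√70.90) = 0.5917/(0.5917 + 0.5819) = 0.5042.

0.5042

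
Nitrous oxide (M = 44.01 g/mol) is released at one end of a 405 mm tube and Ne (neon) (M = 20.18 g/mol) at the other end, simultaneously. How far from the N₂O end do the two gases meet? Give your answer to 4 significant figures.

163.5 mm

Distances travelled in equal time are proportional to diffusion rates, so d_N₂O/d_Ne = √(M_Ne/M_N₂O) = √(20.18/44.01) = 0.6772.
With d_N₂O + d_Ne = 405 mm, d_Ne = 405/(1 + 0.6772) = 241.5 mm.
d_N₂O = 405 − 241.5 = 163.5 mm.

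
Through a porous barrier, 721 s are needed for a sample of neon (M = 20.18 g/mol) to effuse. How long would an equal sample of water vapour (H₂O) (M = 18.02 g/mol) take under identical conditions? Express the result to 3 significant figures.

681 s

From Graham's law, t_H₂O/t_Ne = √(M_H₂O/M_Ne) = √(18.02/20.18) = √0.8930 = 0.9450.
So the time for H₂O is 721 × 0.9450 = 681 s.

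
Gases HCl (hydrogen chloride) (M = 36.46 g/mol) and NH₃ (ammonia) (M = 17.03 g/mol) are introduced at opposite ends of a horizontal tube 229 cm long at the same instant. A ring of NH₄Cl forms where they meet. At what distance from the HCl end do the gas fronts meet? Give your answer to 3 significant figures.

Graham's law gives d_HCl/d_NH₃ = rate_HCl/rate_NH₃ = √(M_NH₃/M_HCl) = √(17.03/36.46) = 0.6834.
With d_HCl + d_NH₃ = 229 cm, d_NH₃ = 229/(1 + 0.6834) = 136.0 cm.
d_HCl = 229 − 136.0 = 93.0 cm.

93.0 cm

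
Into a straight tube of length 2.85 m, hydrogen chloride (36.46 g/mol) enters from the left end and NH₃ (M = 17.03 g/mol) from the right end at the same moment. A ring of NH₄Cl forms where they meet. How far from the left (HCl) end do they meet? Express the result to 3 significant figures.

Graham's law gives d_HCl/d_NH₃ = rate_HCl/rate_NH₃ = √(M_NH₃/M_HCl) = √(17.03/36.46) = 0.6834.
With d_HCl + d_NH₃ = 2.85 m, d_NH₃ = 2.85/(1 + 0.6834) = 1.693 m.
d_HCl = 2.85 − 1.693 = 1.16 m.

1.16 m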